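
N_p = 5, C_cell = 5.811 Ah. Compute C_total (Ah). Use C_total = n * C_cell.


Parallel capacities add: 5 * 5.811 Ah = 29.055 Ah

29.055 Ah


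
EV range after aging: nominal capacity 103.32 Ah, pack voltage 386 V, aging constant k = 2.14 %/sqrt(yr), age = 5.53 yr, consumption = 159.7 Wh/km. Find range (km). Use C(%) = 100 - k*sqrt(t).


Step 1: capacity retention = 100 - 2.14 * sqrt(5.53) = 100 - 2.14 * 2.3516 = 94.968%
Step 2: C_now = 103.32 * 94.968/100 = 98.121 Ah
Step 3: E_pack = V * C_now = 386 * 98.121 = 37875 Wh
Step 4: range = E_pack / consumption = 37875 / 159.7 = 237.2 km

237.2 km


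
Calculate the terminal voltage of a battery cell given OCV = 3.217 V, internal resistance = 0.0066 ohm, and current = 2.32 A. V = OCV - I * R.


IR drop = 2.32 * 0.0066 = 0.015312 V
V = 3.217 - 0.015312 = 3.202 V

3.202 V


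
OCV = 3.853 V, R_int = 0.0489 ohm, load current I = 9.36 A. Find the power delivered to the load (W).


Step 1: V_terminal = OCV - I*R = 3.853 - 9.36 * 0.0489 = 3.3953 V
Step 2: P_out = V_terminal * I = 3.3953 * 9.36 = 31.78 W

31.78 W


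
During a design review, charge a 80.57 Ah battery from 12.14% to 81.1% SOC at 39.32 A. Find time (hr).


Step 1: dSOC = 81.1% - 12.14% = 68.96%
Step 2: delta_Ah = 80.57 * 68.96 / 100 = 55.561 Ah
Step 3: t = 55.561 / 39.32 = 1.413 hr

1.413 hr


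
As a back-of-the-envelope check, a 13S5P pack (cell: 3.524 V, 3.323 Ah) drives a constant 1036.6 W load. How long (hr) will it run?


Step 1: E_pack = Ns * V_cell * Np * C_cell = 13 * 3.524 * 5 * 3.323 = 761.17 Wh
Step 2: t = E_pack / P = 761.17 / 1036.6 = 0.7343 hr

0.7343 hr


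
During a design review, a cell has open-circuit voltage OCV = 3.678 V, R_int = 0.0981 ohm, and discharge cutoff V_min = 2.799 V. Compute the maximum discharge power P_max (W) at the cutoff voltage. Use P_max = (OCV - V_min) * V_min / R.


P_max = (OCV - V_min) * V_min / R = (3.678 - 2.799) * 2.799 / 0.0981 = 0.879 * 2.799 / 0.0981 = 25.08 W

25.08 W


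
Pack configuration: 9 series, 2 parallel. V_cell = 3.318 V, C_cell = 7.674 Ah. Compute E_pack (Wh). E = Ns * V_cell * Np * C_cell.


V_pack = 9 * 3.318 = 29.862 V
C_pack = 2 * 7.674 = 15.348 Ah
E = V_pack * C_pack = 29.862 * 15.348 = 458.3 Wh

458.3 Wh


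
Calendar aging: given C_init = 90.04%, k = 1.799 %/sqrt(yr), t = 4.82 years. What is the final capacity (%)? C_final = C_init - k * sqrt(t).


sqrt(t) = sqrt(4.82) = 2.1954
C_final = 90.04 - 1.799 * 2.1954 = 86.09%

86.09%


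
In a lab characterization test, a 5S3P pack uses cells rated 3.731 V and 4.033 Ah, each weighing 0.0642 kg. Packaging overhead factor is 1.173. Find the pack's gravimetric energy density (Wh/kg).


Step 1: V_pack = 5 * 3.731 = 18.655 V
Step 2: C_pack = 3 * 4.033 = 12.099 Ah
Step 3: E_pack = V_pack * C_pack = 18.655 * 12.099 = 225.71 Wh
Step 4: m_pack = 5 * 3 * 0.0642 * 1.173 = 1.1296 kg
Step 5: ED = E_pack / m_pack = 225.71 / 1.1296 = 199.8 Wh/kg

199.8 Wh/kg


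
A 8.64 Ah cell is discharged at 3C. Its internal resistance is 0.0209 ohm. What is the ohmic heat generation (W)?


Step 1: I = C_rate * capacity = 3 * 8.64 = 25.92 A
Step 2: Q = I^2 * R = 25.92^2 * 0.0209 = 671.85 * 0.0209 = 14.04 W

14.04 W


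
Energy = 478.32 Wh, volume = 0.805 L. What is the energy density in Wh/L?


Volumetric ED = 478.32 Wh / 0.805 L = 594.2 Wh/L

594.2 Wh/L


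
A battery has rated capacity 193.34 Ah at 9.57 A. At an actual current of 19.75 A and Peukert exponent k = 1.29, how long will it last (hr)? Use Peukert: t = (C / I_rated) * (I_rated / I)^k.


t_rated = C / I_rated = 193.34 / 9.57 = 20.203 hr
(I_rated/I)^k = (0.48456)^1.29 = 0.39273
t = t_rated * (I_rated/I)^k = 20.203 * 0.39273 = 7.934 hr

7.934 hr


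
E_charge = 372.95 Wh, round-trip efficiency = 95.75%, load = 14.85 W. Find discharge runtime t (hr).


Step 1: E_discharge = eta/100 * E_charge = 95.75/100 * 372.95 = 357.1 Wh
Step 2: t = E_discharge / P = 357.1 / 14.85 = 24.05 hr

24.05 hr


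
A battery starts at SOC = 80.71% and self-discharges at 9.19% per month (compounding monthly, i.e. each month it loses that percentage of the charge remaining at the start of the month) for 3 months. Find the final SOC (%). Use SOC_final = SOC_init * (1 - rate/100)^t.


decay = (1 - 9.19/100)^3 = 0.74886
SOC_final = 80.71 * 0.74886 = 60.44%

60.44%


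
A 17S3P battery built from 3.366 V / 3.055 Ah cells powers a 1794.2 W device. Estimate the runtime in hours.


Step 1: E_pack = Ns * V_cell * Np * C_cell = 17 * 3.366 * 3 * 3.055 = 524.44 Wh
Step 2: t = E_pack / P = 524.44 / 1794.2 = 0.2923 hr

0.2923 hr


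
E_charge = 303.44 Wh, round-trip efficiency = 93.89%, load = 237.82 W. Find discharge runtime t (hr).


Step 1: E_discharge = eta/100 * E_charge = 93.89/100 * 303.44 = 284.9 Wh
Step 2: t = E_discharge / P = 284.9 / 237.82 = 1.198 hr

1.198 hr


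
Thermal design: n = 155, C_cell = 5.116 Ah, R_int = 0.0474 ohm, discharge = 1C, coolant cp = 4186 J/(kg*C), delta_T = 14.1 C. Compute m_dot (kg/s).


Step 1: I = 1 * 5.116 = 5.116 A
Step 2: Q_cell = I^2 * R = 5.116^2 * 0.0474 = 1.2406 W
Step 3: Q_total = 155 * 1.2406 = 192.29 W
Step 4: m_dot = Q_total / (cp * dT) = 192.29 / (4186 * 14.1) = 0.003258 kg/s

0.003258 kg/s


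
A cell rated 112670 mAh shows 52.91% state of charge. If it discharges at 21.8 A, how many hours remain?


Convert: C_total = 112670 mAh = 112.67 Ah
Step 1: remaining = SOC/100 * C_total = 52.91/100 * 112.67 = 59.614 Ah
Step 2: t = remaining / I = 59.614 / 21.8 = 2.735 hr

2.735 hr


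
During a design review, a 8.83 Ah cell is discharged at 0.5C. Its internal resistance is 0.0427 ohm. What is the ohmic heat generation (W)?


Step 1: I = C_rate * capacity = 0.5 * 8.83 = 4.415 A
Step 2: Q = I^2 * R = 4.415^2 * 0.0427 = 19.492 * 0.0427 = 0.8323 W

0.8323 W


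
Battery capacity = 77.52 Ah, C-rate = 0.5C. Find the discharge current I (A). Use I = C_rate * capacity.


At 0.5C: I = 0.5 * 77.52 Ah = 38.76 A

38.76 A


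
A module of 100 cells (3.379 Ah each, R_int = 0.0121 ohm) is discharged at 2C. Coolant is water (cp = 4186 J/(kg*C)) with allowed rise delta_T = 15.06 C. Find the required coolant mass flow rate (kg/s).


Step 1: I = 2 * 3.379 = 6.758 A
Step 2: Q_cell = I^2 * R = 6.758^2 * 0.0121 = 0.55261 W
Step 3: Q_total = 100 * 0.55261 = 55.261 W
Step 4: m_dot = Q_total / (cp * dT) = 55.261 / (4186 * 15.06) = 8.766e-04 kg/s

8.766e-04 kg/s


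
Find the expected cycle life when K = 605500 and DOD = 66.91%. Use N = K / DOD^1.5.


Step 1: DOD^1.5 = 66.91^1.5 = 547.31
Step 2: N = 605500 / 547.31 = 1106 cycles

1106 cycles


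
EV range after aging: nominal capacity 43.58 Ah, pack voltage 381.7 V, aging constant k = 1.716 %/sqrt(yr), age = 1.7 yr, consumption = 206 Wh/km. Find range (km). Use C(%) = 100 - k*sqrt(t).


Step 1: capacity retention = 100 - 1.716 * sqrt(1.7) = 100 - 1.716 * 1.3038 = 97.763%
Step 2: C_now = 43.58 * 97.763/100 = 42.605 Ah
Step 3: E_pack = V * C_now = 381.7 * 42.605 = 16262 Wh
Step 4: range = E_pack / consumption = 16262 / 206 = 78.94 km

78.94 km


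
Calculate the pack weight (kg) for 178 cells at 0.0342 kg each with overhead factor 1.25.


Cell mass sum = 178 * 0.0342 = 6.0876 kg
With overhead 1.25: m_pack = 6.0876 * 1.25 = 7.610 kg

7.610 kg


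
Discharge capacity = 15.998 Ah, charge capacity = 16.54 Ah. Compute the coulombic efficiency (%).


eta_c = Q_dis / Q_chg * 100 = 15.998 / 16.54 * 100 = 96.72%

96.72%


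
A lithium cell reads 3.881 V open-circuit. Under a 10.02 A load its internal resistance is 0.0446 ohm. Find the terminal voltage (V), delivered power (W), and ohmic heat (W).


Step 1: V_terminal = OCV - I*R = 3.881 - 10.02 * 0.0446 = 3.4341 V
Step 2: P_out = V_terminal * I = 3.4341 * 10.02 = 34.41 W
Step 3: Q = I^2 * R = 10.02^2 * 0.0446 = 4.478 W

V=3.4341 V, P=34.41 W, Q=4.478 W


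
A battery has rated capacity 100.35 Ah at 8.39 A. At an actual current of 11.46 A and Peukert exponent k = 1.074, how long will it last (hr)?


t_rated = C / I_rated = 100.35 / 8.39 = 11.961 hr
(I_rated/I)^k = (0.73211)^1.074 = 0.71541
t = t_rated * (I_rated/I)^k = 11.961 * 0.71541 = 8.557 hr

8.557 hr


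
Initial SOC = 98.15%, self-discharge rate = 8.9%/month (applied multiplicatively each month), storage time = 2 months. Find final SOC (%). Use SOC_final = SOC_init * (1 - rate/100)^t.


Monthly retention factor = 1 - 8.9/100 = 0.911
Over 2 months: factor^2 = 0.82992
SOC_final = 98.15 * 0.82992 = 81.46%

81.46%


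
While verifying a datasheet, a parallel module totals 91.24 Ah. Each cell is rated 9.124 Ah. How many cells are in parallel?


n = C_total / C_cell = 91.24 / 9.124 = 10

10


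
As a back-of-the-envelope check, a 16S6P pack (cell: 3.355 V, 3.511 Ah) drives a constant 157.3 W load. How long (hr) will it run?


Step 1: E_pack = Ns * V_cell * Np * C_cell = 16 * 3.355 * 6 * 3.511 = 1130.8 Wh
Step 2: t = E_pack / P = 1130.8 / 157.3 = 7.189 hr

7.189 hr


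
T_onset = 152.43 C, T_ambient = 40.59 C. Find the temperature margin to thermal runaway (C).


Safety margin = 152.43 C - 40.59 C = 111.84 C

111.84 C


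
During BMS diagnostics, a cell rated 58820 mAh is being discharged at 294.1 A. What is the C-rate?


Convert: capacity = 58820 mAh = 58.82 Ah
C_rate = I / capacity = 294.1 / 58.82 = 5C

5C


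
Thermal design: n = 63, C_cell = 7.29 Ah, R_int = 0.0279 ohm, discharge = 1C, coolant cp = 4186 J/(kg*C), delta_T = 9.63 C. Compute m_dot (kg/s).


Step 1: I = 1 * 7.29 = 7.29 A
Step 2: Q_cell = I^2 * R = 7.29^2 * 0.0279 = 1.4827 W
Step 3: Q_total = 63 * 1.4827 = 93.41 W
Step 4: m_dot = Q_total / (cp * dT) = 93.41 / (4186 * 9.63) = 0.002317 kg/s

0.002317 kg/s


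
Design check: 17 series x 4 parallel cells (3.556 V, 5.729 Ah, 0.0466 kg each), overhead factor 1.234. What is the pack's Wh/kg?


Step 1: V_pack = 17 * 3.556 = 60.452 V
Step 2: C_pack = 4 * 5.729 = 22.916 Ah
Step 3: E_pack = V_pack * C_pack = 60.452 * 22.916 = 1385.3 Wh
Step 4: m_pack = 17 * 4 * 0.0466 * 1.234 = 3.9103 kg
Step 5: ED = E_pack / m_pack = 1385.3 / 3.9103 = 354.3 Wh/kg

354.3 Wh/kg


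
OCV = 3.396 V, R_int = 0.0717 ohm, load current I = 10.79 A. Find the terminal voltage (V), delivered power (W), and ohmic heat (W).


Step 1: V_terminal = OCV - I*R = 3.396 - 10.79 * 0.0717 = 2.6224 V
Step 2: P_out = V_terminal * I = 2.6224 * 10.79 = 28.30 W
Step 3: Q = I^2 * R = 10.79^2 * 0.0717 = 8.348 W

V=2.6224 V, P=28.30 W, Q=8.348 W


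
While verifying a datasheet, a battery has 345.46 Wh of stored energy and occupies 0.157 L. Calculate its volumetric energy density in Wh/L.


ED = E / V = 345.46 / 0.157 = 2200 Wh/L

2200 Wh/L


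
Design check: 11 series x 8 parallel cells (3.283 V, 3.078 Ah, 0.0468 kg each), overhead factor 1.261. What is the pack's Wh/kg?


Step 1: V_pack = 11 * 3.283 = 36.113 V
Step 2: C_pack = 8 * 3.078 = 24.624 Ah
Step 3: E_pack = V_pack * C_pack = 36.113 * 24.624 = 889.25 Wh
Step 4: m_pack = 11 * 8 * 0.0468 * 1.261 = 5.1933 kg
Step 5: ED = E_pack / m_pack = 889.25 / 5.1933 = 171.2 Wh/kg

171.2 Wh/kg


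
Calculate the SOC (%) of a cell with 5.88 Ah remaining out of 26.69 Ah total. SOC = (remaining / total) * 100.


SOC% = 5.88 / 26.69 * 100 = 22.03%

22.03%


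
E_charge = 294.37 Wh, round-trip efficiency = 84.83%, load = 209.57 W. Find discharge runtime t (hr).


Step 1: E_discharge = eta/100 * E_charge = 84.83/100 * 294.37 = 249.71 Wh
Step 2: t = E_discharge / P = 249.71 / 209.57 = 1.192 hr

1.192 hr


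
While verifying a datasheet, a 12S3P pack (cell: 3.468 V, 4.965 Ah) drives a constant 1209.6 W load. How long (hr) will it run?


Step 1: E_pack = Ns * V_cell * Np * C_cell = 12 * 3.468 * 3 * 4.965 = 619.87 Wh
Step 2: t = E_pack / P = 619.87 / 1209.6 = 0.5125 hr

0.5125 hr


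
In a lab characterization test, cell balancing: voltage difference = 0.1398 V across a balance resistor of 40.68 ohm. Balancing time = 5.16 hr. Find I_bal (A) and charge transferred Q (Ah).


First, Ohm's law: I_bal = 0.1398 V / 40.68 ohm = 0.0034366 A
Then Q = I * t = 0.0034366 A * 5.16 hr = 0.01773 Ah

I=0.0034366 A, Q=0.01773 Ah


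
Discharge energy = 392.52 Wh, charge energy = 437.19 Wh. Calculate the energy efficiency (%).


Round-trip efficiency = 392.52/437.19 * 100% = 89.78%

89.78%


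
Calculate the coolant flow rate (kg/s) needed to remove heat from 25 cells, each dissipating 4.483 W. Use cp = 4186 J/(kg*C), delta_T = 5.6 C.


Step 1: Total heat Q = 25 * 4.483 W = 112.08 W
Step 2: denom = cp * dT = 4186 * 5.6 = 23442
Step 3: m_dot = 112.08 / 23442 = 0.004781 kg/s

0.004781 kg/s


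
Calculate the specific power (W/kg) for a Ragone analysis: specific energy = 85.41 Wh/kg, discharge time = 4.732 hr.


P_specific = E / t = 85.41 / 4.732 = 18.05 W/kg

18.05 W/kg


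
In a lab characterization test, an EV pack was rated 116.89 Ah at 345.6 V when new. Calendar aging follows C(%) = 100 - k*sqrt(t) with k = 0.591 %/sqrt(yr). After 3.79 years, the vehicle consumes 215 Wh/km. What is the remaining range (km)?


Step 1: capacity retention = 100 - 0.591 * sqrt(3.79) = 100 - 0.591 * 1.9468 = 98.849%
Step 2: C_now = 116.89 * 98.849/100 = 115.54 Ah
Step 3: E_pack = V * C_now = 345.6 * 115.54 = 39931 Wh
Step 4: range = E_pack / consumption = 39931 / 215 = 185.7 km

185.7 km


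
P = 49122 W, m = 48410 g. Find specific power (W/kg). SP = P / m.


Convert: m = 48410 g = 48.41 kg
SP = P / m = 49122 / 48.41 = 1015 W/kg

1015 W/kg


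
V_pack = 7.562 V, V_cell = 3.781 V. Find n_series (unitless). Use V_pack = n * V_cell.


Rearranging: n = V_pack / V_cell = 7.562 / 3.781 = 2 cells

2


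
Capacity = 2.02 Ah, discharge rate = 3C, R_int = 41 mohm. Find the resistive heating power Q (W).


Convert: R = 41 mohm = 0.041 ohm
Step 1: I = C_rate * capacity = 3 * 2.02 = 6.06 A
Step 2: Q = I^2 * R = 6.06^2 * 0.041 = 36.724 * 0.041 = 1.506 W

1.506 W


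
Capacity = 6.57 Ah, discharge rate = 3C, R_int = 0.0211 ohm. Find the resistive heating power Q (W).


Step 1: I = C_rate * capacity = 3 * 6.57 = 19.71 A
Step 2: Q = I^2 * R = 19.71^2 * 0.0211 = 388.48 * 0.0211 = 8.197 W

8.197 W


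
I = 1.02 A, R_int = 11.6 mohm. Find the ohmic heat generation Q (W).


Convert: R = 11.6 mohm = 0.0116 ohm
I^2 = 1.0404
Q = 1.0404 * 0.0116 = 0.01207 W

0.01207 W


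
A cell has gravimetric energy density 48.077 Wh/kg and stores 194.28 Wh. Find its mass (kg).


m = E / ED = 194.28 / 48.077 = 4.041 kg

4.041 kg


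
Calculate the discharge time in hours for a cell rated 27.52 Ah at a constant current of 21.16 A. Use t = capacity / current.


t = capacity / current = 27.52 / 21.16 = 1.301 hr

1.301 hr


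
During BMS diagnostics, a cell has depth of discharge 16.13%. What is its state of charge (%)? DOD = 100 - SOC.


SOC = 100 - DOD = 100 - 16.13 = 83.87%

83.87%


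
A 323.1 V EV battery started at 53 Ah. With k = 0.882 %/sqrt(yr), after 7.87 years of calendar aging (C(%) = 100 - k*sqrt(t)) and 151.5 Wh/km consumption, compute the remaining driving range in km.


Step 1: capacity retention = 100 - 0.882 * sqrt(7.87) = 100 - 0.882 * 2.8054 = 97.526%
Step 2: C_now = 53 * 97.526/100 = 51.689 Ah
Step 3: E_pack = V * C_now = 323.1 * 51.689 = 16701 Wh
Step 4: range = E_pack / consumption = 16701 / 151.5 = 110.2 km

110.2 km


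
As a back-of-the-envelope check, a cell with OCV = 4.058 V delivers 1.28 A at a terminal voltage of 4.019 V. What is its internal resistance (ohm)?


R = (OCV - V) / I = (4.058 - 4.019) / 1.28 = 0.03047 ohm

0.03047 ohm


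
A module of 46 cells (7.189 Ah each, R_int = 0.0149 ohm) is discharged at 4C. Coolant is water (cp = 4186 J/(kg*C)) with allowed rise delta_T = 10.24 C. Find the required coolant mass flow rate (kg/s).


Step 1: I = 4 * 7.189 = 28.756 A
Step 2: Q_cell = I^2 * R = 28.756^2 * 0.0149 = 12.321 W
Step 3: Q_total = 46 * 12.321 = 566.77 W
Step 4: m_dot = Q_total / (cp * dT) = 566.77 / (4186 * 10.24) = 0.01322 kg/s

0.01322 kg/s


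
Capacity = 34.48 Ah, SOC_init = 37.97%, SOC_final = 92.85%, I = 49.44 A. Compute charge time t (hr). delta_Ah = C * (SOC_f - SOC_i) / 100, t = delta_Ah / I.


Step 1: dSOC = 92.85% - 37.97% = 54.88%
Step 2: delta_Ah = 34.48 * 54.88 / 100 = 18.923 Ah
Step 3: t = 18.923 / 49.44 = 0.3827 hr

0.3827 hr


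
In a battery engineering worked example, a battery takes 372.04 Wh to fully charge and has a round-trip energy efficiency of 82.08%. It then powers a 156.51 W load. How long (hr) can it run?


Step 1: E_discharge = eta/100 * E_charge = 82.08/100 * 372.04 = 305.37 Wh
Step 2: t = E_discharge / P = 305.37 / 156.51 = 1.951 hr

1.951 hr


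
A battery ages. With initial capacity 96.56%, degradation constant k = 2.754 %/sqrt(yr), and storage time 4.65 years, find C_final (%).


sqrt(t) = sqrt(4.65) = 2.1564
C_final = 96.56 - 2.754 * 2.1564 = 90.62%

90.62%


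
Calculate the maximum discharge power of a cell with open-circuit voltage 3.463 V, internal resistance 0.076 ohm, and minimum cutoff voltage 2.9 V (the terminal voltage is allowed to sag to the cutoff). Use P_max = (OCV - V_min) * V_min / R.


P_max = (OCV - V_min) * V_min / R = (3.463 - 2.9) * 2.9 / 0.076 = 0.563 * 2.9 / 0.076 = 21.48 W

21.48 W


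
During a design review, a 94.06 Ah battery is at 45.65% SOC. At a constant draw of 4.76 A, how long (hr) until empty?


Step 1: remaining = SOC/100 * C_total = 45.65/100 * 94.06 = 42.938 Ah
Step 2: t = remaining / I = 42.938 / 4.76 = 9.021 hr

9.021 hr


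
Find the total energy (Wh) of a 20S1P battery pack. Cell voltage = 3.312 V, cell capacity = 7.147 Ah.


V_pack = 20 * 3.312 = 66.24 V
C_pack = 1 * 7.147 = 7.147 Ah
E = V_pack * C_pack = 66.24 * 7.147 = 473.4 Wh

473.4 Wh


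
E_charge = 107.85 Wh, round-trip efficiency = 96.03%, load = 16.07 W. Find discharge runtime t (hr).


Step 1: E_discharge = eta/100 * E_charge = 96.03/100 * 107.85 = 103.57 Wh
Step 2: t = E_discharge / P = 103.57 / 16.07 = 6.445 hr

6.445 hr


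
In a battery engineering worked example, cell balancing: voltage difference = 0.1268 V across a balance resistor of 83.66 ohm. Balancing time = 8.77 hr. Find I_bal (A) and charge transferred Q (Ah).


First, Ohm's law: I_bal = 0.1268 V / 83.66 ohm = 0.0015157 A
Then Q = I * t = 0.0015157 A * 8.77 hr = 0.01329 Ah

I=0.0015157 A, Q=0.01329 Ah


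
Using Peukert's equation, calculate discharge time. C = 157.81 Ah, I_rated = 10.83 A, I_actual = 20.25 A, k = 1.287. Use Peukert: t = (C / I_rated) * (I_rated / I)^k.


Step 1: t_rated = C / I_rated = 157.81 / 10.83 = 14.572 hr
Step 2: ratio = 10.83 / 20.25 = 0.53481
Step 3: ratio^k = 0.53481^1.287 = 0.44688
Step 4: t = t_rated * ratio^k = 14.572 * 0.44688 = 6.512 hr

6.512 hr


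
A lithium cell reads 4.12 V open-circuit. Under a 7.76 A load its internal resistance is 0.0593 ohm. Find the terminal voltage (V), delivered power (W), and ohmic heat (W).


Step 1: V_terminal = OCV - I*R = 4.12 - 7.76 * 0.0593 = 3.6598 V
Step 2: P_out = V_terminal * I = 3.6598 * 7.76 = 28.40 W
Step 3: Q = I^2 * R = 7.76^2 * 0.0593 = 3.571 W

V=3.6598 V, P=28.40 W, Q=3.571 W


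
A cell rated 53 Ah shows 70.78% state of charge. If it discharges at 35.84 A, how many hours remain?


Step 1: remaining = SOC/100 * C_total = 70.78/100 * 53 = 37.513 Ah
Step 2: t = remaining / I = 37.513 / 35.84 = 1.047 hr

1.047 hr


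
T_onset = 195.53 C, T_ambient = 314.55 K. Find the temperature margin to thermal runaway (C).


Convert: T_ambient = 314.55 K = 41.4 C
margin = 195.53 - 41.4 = 154.13 C

154.13 C


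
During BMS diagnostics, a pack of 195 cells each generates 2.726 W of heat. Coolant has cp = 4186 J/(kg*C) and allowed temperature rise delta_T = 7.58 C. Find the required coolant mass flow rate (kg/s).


Q_total = 195 * 2.726 = 531.57 W
m_dot = Q_total / (cp * dT) = 531.57 / (4186 * 7.58) = 0.01675 kg/s

0.01675 kg/s


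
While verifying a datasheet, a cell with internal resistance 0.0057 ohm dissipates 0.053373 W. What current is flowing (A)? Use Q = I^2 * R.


I = sqrt(Q / R) = sqrt(0.053373 / 0.0057) = sqrt(9.3637) = 3.060 A

3.060 A


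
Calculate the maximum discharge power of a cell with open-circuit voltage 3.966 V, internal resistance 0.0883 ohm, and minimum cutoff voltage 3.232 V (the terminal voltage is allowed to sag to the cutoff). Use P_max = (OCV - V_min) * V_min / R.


P_max = (OCV - V_min) * V_min / R = (3.966 - 3.232) * 3.232 / 0.0883 = 0.734 * 3.232 / 0.0883 = 26.87 W

26.87 W


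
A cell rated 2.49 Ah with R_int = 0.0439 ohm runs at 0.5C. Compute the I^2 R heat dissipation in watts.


Step 1: I = C_rate * capacity = 0.5 * 2.49 = 1.245 A
Step 2: Q = I^2 * R = 1.245^2 * 0.0439 = 1.55 * 0.0439 = 0.06805 W

0.06805 W


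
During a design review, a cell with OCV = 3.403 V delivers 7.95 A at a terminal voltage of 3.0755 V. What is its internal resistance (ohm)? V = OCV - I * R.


R = (OCV - V) / I = (3.403 - 3.0755) / 7.95 = 0.04119 ohm

0.04119 ohm


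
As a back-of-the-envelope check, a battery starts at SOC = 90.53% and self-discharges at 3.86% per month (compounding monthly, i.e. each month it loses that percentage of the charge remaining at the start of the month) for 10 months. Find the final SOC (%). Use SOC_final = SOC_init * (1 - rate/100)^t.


decay = (1 - 3.86/100)^10 = 0.67459
SOC_final = 90.53 * 0.67459 = 61.07%

61.07%


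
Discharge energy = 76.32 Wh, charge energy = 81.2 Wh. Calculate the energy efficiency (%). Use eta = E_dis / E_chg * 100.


eta_e = E_dis / E_chg * 100 = 76.32 / 81.2 * 100 = 93.99%

93.99%


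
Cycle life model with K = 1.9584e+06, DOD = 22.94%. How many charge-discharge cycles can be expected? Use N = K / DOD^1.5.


Step 1: DOD^1.5 = 22.94^1.5 = 109.87
Step 2: N = 1.9584e+06 / 109.87 = 17820 cycles

17820 cycles


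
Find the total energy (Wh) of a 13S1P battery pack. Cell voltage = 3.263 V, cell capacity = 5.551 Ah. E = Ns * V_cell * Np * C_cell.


V_pack = 13 * 3.263 = 42.419 V
C_pack = 1 * 5.551 = 5.551 Ah
E = V_pack * C_pack = 42.419 * 5.551 = 235.5 Wh

235.5 Wh


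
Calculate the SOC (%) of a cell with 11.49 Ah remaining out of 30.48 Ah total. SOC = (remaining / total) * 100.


SOC% = 11.49 / 30.48 * 100 = 37.70%

37.70%


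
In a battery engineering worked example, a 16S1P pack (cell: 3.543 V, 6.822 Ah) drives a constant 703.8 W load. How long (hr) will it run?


Step 1: E_pack = Ns * V_cell * Np * C_cell = 16 * 3.543 * 1 * 6.822 = 386.73 Wh
Step 2: t = E_pack / P = 386.73 / 703.8 = 0.5495 hr

0.5495 hr


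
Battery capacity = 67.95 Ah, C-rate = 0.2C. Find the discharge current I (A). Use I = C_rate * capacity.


At 0.2C: I = 0.2 * 67.95 Ah = 13.59 A

13.59 A


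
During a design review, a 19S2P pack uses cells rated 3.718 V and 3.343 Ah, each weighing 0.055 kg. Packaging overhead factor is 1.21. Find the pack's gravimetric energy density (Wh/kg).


Step 1: V_pack = 19 * 3.718 = 70.642 V
Step 2: C_pack = 2 * 3.343 = 6.686 Ah
Step 3: E_pack = V_pack * C_pack = 70.642 * 6.686 = 472.31 Wh
Step 4: m_pack = 19 * 2 * 0.055 * 1.21 = 2.5289 kg
Step 5: ED = E_pack / m_pack = 472.31 / 2.5289 = 186.8 Wh/kg

186.8 Wh/kg


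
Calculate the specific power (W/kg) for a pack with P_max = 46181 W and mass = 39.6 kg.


SP = P / m = 46181 / 39.6 = 1166 W/kg

1166 W/kg


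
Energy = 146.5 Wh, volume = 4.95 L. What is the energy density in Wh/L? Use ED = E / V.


Volumetric ED = 146.5 Wh / 4.95 L = 29.60 Wh/L

29.60 Wh/L


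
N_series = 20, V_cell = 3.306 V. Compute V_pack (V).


V_pack = n * V_cell = 20 * 3.306 = 66.12 V

66.12 V


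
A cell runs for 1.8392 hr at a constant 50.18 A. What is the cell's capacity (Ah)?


C = I * t = 50.18 * 1.8392 = 92.29 Ah

92.29 Ah


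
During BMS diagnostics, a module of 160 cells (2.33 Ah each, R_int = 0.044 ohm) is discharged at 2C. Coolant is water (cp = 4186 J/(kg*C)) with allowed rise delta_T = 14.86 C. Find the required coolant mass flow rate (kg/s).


Step 1: I = 2 * 2.33 = 4.66 A
Step 2: Q_cell = I^2 * R = 4.66^2 * 0.044 = 0.95549 W
Step 3: Q_total = 160 * 0.95549 = 152.88 W
Step 4: m_dot = Q_total / (cp * dT) = 152.88 / (4186 * 14.86) = 0.002458 kg/s

0.002458 kg/s


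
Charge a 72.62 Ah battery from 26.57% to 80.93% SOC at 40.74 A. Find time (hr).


Step 1: dSOC = 80.93% - 26.57% = 54.36%
Step 2: delta_Ah = 72.62 * 54.36 / 100 = 39.476 Ah
Step 3: t = 39.476 / 40.74 = 0.9690 hr

0.9690 hr


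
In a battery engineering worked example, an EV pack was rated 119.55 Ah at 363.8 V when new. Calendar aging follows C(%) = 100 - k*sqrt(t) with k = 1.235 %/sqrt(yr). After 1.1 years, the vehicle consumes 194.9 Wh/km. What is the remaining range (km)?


Step 1: capacity retention = 100 - 1.235 * sqrt(1.1) = 100 - 1.235 * 1.0488 = 98.705%
Step 2: C_now = 119.55 * 98.705/100 = 118 Ah
Step 3: E_pack = V * C_now = 363.8 * 118 = 42928 Wh
Step 4: range = E_pack / consumption = 42928 / 194.9 = 220.3 km

220.3 km


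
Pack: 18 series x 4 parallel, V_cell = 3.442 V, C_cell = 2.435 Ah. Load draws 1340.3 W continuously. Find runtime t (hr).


Step 1: E_pack = Ns * V_cell * Np * C_cell = 18 * 3.442 * 4 * 2.435 = 603.45 Wh
Step 2: t = E_pack / P = 603.45 / 1340.3 = 0.4502 hr

0.4502 hr


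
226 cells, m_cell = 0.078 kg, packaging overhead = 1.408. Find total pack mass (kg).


m_pack = n * m_cell * overhead = 226 * 0.078 * 1.408 = 24.82 kg

24.82 kg


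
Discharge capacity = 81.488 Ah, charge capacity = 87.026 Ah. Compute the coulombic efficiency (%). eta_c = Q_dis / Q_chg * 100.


eta_c = Q_dis / Q_chg * 100 = 81.488 / 87.026 * 100 = 93.64%

93.64%


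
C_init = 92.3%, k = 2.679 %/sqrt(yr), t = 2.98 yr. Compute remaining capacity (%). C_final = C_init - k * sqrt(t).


sqrt(t) = sqrt(2.98) = 1.7263
C_final = 92.3 - 2.679 * 1.7263 = 87.68%

87.68%


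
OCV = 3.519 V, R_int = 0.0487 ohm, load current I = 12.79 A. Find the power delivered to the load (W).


Step 1: V_terminal = OCV - I*R = 3.519 - 12.79 * 0.0487 = 2.8961 V
Step 2: P_out = V_terminal * I = 2.8961 * 12.79 = 37.04 W

37.04 W


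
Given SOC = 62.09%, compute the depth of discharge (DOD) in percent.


DOD = 100 - SOC = 100 - 62.09 = 37.91%

37.91%


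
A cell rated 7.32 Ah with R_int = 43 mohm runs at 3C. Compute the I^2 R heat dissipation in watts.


Convert: R = 43 mohm = 0.043 ohm
Step 1: I = C_rate * capacity = 3 * 7.32 = 21.96 A
Step 2: Q = I^2 * R = 21.96^2 * 0.043 = 482.24 * 0.043 = 20.74 W

20.74 W


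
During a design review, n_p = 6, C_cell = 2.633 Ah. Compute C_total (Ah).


Parallel capacities add: 6 * 2.633 Ah = 15.798 Ah

15.798 Ah


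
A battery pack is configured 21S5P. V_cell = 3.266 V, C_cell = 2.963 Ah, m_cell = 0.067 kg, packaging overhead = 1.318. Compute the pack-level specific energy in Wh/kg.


Step 1: V_pack = 21 * 3.266 = 68.586 V
Step 2: C_pack = 5 * 2.963 = 14.815 Ah
Step 3: E_pack = V_pack * C_pack = 68.586 * 14.815 = 1016.1 Wh
Step 4: m_pack = 21 * 5 * 0.067 * 1.318 = 9.2721 kg
Step 5: ED = E_pack / m_pack = 1016.1 / 9.2721 = 109.6 Wh/kg

109.6 Wh/kg


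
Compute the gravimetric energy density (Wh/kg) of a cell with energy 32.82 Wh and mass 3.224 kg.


Specific energy = 32.82 Wh / 3.224 kg = 10.18 Wh/kg

10.18 Wh/kg


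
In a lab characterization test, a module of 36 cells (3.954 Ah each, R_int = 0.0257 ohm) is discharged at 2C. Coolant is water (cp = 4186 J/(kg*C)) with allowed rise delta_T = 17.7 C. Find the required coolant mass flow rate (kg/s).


Step 1: I = 2 * 3.954 = 7.908 A
Step 2: Q_cell = I^2 * R = 7.908^2 * 0.0257 = 1.6072 W
Step 3: Q_total = 36 * 1.6072 = 57.859 W
Step 4: m_dot = Q_total / (cp * dT) = 57.859 / (4186 * 17.7) = 7.809e-04 kg/s

7.809e-04 kg/s


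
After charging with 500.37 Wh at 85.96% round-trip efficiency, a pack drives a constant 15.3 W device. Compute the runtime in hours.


Step 1: E_discharge = eta/100 * E_charge = 85.96/100 * 500.37 = 430.12 Wh
Step 2: t = E_discharge / P = 430.12 / 15.3 = 28.11 hr

28.11 hr


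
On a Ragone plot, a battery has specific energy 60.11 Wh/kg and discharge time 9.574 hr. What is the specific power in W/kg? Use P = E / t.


Specific power = 60.11 Wh/kg / 9.574 hr = 6.278 W/kg

6.278 W/kg


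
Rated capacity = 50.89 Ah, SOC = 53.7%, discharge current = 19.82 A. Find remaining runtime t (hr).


Step 1: remaining = SOC/100 * C_total = 53.7/100 * 50.89 = 27.328 Ah
Step 2: t = remaining / I = 27.328 / 19.82 = 1.379 hr

1.379 hr


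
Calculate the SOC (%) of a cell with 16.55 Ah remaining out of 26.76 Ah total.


SOC% = 16.55 / 26.76 * 100 = 61.85%

61.85%


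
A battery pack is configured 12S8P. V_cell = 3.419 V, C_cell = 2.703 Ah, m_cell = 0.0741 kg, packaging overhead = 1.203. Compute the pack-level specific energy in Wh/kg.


Step 1: V_pack = 12 * 3.419 = 41.028 V
Step 2: C_pack = 8 * 2.703 = 21.624 Ah
Step 3: E_pack = V_pack * C_pack = 41.028 * 21.624 = 887.19 Wh
Step 4: m_pack = 12 * 8 * 0.0741 * 1.203 = 8.5577 kg
Step 5: ED = E_pack / m_pack = 887.19 / 8.5577 = 103.7 Wh/kg

103.7 Wh/kg


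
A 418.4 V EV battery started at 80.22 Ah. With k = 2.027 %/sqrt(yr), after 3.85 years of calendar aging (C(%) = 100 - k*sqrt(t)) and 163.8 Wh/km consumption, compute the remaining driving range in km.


Step 1: capacity retention = 100 - 2.027 * sqrt(3.85) = 100 - 2.027 * 1.9621 = 96.023%
Step 2: C_now = 80.22 * 96.023/100 = 77.03 Ah
Step 3: E_pack = V * C_now = 418.4 * 77.03 = 32229 Wh
Step 4: range = E_pack / consumption = 32229 / 163.8 = 196.8 km

196.8 km


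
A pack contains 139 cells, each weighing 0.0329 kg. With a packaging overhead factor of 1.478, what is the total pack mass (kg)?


Cell mass sum = 139 * 0.0329 = 4.5731 kg
With overhead 1.478: m_pack = 4.5731 * 1.478 = 6.759 kg

6.759 kg


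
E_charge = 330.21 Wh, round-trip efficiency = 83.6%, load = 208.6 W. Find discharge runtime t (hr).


Step 1: E_discharge = eta/100 * E_charge = 83.6/100 * 330.21 = 276.06 Wh
Step 2: t = E_discharge / P = 276.06 / 208.6 = 1.323 hr

1.323 hr


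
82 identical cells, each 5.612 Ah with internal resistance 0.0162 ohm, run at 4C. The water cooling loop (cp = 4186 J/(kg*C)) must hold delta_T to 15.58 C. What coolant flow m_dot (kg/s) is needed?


Step 1: I = 4 * 5.612 = 22.448 A
Step 2: Q_cell = I^2 * R = 22.448^2 * 0.0162 = 8.1634 W
Step 3: Q_total = 82 * 8.1634 = 669.4 W
Step 4: m_dot = Q_total / (cp * dT) = 669.4 / (4186 * 15.58) = 0.01026 kg/s

0.01026 kg/s


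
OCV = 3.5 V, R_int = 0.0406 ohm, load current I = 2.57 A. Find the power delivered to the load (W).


Step 1: V_terminal = OCV - I*R = 3.5 - 2.57 * 0.0406 = 3.3957 V
Step 2: P_out = V_terminal * I = 3.3957 * 2.57 = 8.727 W

8.727 W


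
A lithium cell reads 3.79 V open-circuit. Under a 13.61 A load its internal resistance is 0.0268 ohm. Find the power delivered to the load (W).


Step 1: V_terminal = OCV - I*R = 3.79 - 13.61 * 0.0268 = 3.4253 V
Step 2: P_out = V_terminal * I = 3.4253 * 13.61 = 46.62 W

46.62 W


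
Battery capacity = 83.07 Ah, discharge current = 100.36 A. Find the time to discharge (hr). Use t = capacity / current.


Runtime = 83.07 Ah / 100.36 A = 0.8277 hr

0.8277 hr


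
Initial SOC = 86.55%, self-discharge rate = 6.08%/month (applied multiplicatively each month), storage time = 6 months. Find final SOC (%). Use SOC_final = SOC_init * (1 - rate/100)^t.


decay = (1 - 6.08/100)^6 = 0.68635
SOC_final = 86.55 * 0.68635 = 59.40%

59.40%


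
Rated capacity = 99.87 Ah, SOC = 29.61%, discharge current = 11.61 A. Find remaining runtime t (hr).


Step 1: remaining = SOC/100 * C_total = 29.61/100 * 99.87 = 29.572 Ah
Step 2: t = remaining / I = 29.572 / 11.61 = 2.547 hr

2.547 hr


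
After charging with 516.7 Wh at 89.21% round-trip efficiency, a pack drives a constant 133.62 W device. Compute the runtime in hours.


Step 1: E_discharge = eta/100 * E_charge = 89.21/100 * 516.7 = 460.95 Wh
Step 2: t = E_discharge / P = 460.95 / 133.62 = 3.450 hr

3.450 hr


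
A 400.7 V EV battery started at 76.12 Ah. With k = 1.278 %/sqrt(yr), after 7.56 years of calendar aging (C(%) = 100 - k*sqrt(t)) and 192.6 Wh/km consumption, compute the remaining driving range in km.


Step 1: capacity retention = 100 - 1.278 * sqrt(7.56) = 100 - 1.278 * 2.7495 = 96.486%
Step 2: C_now = 76.12 * 96.486/100 = 73.445 Ah
Step 3: E_pack = V * C_now = 400.7 * 73.445 = 29429 Wh
Step 4: range = E_pack / consumption = 29429 / 192.6 = 152.8 km

152.8 km


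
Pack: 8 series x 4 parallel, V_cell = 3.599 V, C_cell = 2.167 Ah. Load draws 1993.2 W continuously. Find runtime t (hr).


Step 1: E_pack = Ns * V_cell * Np * C_cell = 8 * 3.599 * 4 * 2.167 = 249.57 Wh
Step 2: t = E_pack / P = 249.57 / 1993.2 = 0.1252 hr

0.1252 hr


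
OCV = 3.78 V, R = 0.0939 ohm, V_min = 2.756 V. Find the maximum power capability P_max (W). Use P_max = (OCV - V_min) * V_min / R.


P_max = (OCV - V_min) * V_min / R = (3.78 - 2.756) * 2.756 / 0.0939 = 1.024 * 2.756 / 0.0939 = 30.05 W

30.05 W


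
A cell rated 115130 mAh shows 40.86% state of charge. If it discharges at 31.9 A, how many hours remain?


Convert: C_total = 115130 mAh = 115.13 Ah
Step 1: remaining = SOC/100 * C_total = 40.86/100 * 115.13 = 47.042 Ah
Step 2: t = remaining / I = 47.042 / 31.9 = 1.475 hr

1.475 hr


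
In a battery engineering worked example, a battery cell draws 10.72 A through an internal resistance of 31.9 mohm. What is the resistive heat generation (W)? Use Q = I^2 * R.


Convert: R = 31.9 mohm = 0.0319 ohm
I^2 = 114.92
Q = 114.92 * 0.0319 = 3.666 W

3.666 W


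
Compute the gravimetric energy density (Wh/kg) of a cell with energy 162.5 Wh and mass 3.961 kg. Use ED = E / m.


ED = E / m = 162.5 / 3.961 = 41.02 Wh/kg

41.02 Wh/kg


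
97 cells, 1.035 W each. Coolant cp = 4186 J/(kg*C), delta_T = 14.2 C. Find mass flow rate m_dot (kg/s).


Step 1: Total heat Q = 97 * 1.035 W = 100.4 W
Step 2: denom = cp * dT = 4186 * 14.2 = 59441
Step 3: m_dot = 100.4 / 59441 = 0.001689 kg/s

0.001689 kg/s


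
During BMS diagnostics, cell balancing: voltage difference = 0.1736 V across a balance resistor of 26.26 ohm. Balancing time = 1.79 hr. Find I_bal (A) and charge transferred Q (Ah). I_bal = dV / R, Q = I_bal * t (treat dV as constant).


I_bal = dV / R = 0.1736 / 26.26 = 0.0066108 A
Q = I_bal * t = 0.0066108 * 1.79 = 0.01183 Ah

I=0.0066108 A, Q=0.01183 Ah


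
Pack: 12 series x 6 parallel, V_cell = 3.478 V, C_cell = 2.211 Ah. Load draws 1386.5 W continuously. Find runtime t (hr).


Step 1: E_pack = Ns * V_cell * Np * C_cell = 12 * 3.478 * 6 * 2.211 = 553.67 Wh
Step 2: t = E_pack / P = 553.67 / 1386.5 = 0.3993 hr

0.3993 hr


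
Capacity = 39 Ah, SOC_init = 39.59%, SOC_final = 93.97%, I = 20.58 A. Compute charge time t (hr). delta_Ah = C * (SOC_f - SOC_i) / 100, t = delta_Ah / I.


delta_Ah = 39 * (93.97 - 39.59) / 100 = 21.208 Ah
t = delta_Ah / I = 21.208 / 20.58 = 1.031 hr

1.031 hr


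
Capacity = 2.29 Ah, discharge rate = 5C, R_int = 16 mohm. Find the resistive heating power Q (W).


Convert: R = 16 mohm = 0.016 ohm
Step 1: I = C_rate * capacity = 5 * 2.29 = 11.45 A
Step 2: Q = I^2 * R = 11.45^2 * 0.016 = 131.1 * 0.016 = 2.098 W

2.098 W


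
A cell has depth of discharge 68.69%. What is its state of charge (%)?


SOC = 100 - DOD = 100 - 68.69 = 31.31%

31.31%


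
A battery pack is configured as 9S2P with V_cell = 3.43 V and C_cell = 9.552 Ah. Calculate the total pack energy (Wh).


E = Ns * Vcell * Np * Ccell = 9 * 3.43 * 2 * 9.552 = 589.7 Wh

589.7 Wh


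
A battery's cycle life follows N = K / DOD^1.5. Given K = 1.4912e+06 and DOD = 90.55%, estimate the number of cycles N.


DOD^1.5 = 861.65
N = K / DOD^1.5 = 1.4912e+06 / 861.65 = 1731

1731 cycles


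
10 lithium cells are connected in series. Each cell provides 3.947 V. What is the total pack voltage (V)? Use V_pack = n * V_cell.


With 10 cells in series at 3.947 V each, V_pack = 39.47 V

39.47 V


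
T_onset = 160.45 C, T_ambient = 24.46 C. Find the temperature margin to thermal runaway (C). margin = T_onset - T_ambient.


Safety margin = 160.45 C - 24.46 C = 135.99 C

135.99 C


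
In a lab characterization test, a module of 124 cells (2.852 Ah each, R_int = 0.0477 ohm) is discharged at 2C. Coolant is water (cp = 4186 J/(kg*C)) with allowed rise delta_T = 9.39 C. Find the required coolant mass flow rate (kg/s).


Step 1: I = 2 * 2.852 = 5.704 A
Step 2: Q_cell = I^2 * R = 5.704^2 * 0.0477 = 1.5519 W
Step 3: Q_total = 124 * 1.5519 = 192.44 W
Step 4: m_dot = Q_total / (cp * dT) = 192.44 / (4186 * 9.39) = 0.004896 kg/s

0.004896 kg/s


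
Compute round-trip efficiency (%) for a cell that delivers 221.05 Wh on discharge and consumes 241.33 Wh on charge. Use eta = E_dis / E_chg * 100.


Round-trip efficiency = 221.05/241.33 * 100% = 91.60%

91.60%


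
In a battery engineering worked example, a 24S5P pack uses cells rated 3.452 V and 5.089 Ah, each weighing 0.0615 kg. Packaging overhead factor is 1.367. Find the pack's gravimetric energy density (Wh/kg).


Step 1: V_pack = 24 * 3.452 = 82.848 V
Step 2: C_pack = 5 * 5.089 = 25.445 Ah
Step 3: E_pack = V_pack * C_pack = 82.848 * 25.445 = 2108.1 Wh
Step 4: m_pack = 24 * 5 * 0.0615 * 1.367 = 10.088 kg
Step 5: ED = E_pack / m_pack = 2108.1 / 10.088 = 209.0 Wh/kg

209.0 Wh/kg


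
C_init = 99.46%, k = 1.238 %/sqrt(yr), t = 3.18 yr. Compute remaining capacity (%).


sqrt(t) = sqrt(3.18) = 1.7833
C_final = 99.46 - 1.238 * 1.7833 = 97.25%

97.25%


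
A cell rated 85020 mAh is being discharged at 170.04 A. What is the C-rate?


Convert: capacity = 85020 mAh = 85.02 Ah
C_rate = I / capacity = 170.04 / 85.02 = 2C

2C


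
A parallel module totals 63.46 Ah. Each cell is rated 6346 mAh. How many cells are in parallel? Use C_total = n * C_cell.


Convert: C_cell = 6346 mAh = 6.346 Ah
n = C_total / C_cell = 63.46 / 6.346 = 10

10


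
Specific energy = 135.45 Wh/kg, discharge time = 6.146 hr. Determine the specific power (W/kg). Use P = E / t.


Specific power = 135.45 Wh/kg / 6.146 hr = 22.04 W/kg

22.04 W/kg


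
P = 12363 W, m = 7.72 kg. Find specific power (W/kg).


SP = P / m = 12363 / 7.72 = 1601 W/kg

1601 W/kg


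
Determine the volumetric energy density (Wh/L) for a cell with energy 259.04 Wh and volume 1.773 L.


Volumetric ED = 259.04 Wh / 1.773 L = 146.1 Wh/L

146.1 Wh/L


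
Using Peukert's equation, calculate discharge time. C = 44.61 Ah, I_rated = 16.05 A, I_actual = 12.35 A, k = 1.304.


Step 1: t_rated = C / I_rated = 44.61 / 16.05 = 2.7794 hr
Step 2: ratio = 16.05 / 12.35 = 1.2996
Step 3: ratio^k = 1.2996^1.304 = 1.4074
Step 4: t = t_rated * ratio^k = 2.7794 * 1.4074 = 3.912 hr

3.912 hr


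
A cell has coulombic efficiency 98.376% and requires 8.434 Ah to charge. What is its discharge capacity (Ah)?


Q_dis = eta/100 * Q_chg = 98.376/100 * 8.434 = 8.297 Ah

8.297 Ah


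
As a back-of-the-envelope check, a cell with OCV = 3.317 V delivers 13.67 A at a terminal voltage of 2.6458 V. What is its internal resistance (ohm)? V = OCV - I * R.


R = (OCV - V) / I = (3.317 - 2.6458) / 13.67 = 0.04910 ohm

0.04910 ohm


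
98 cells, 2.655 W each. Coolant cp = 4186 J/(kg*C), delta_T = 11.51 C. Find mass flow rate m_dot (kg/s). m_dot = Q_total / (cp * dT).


Q_total = 98 * 2.655 = 260.19 W
m_dot = Q_total / (cp * dT) = 260.19 / (4186 * 11.51) = 0.005400 kg/s

0.005400 kg/s


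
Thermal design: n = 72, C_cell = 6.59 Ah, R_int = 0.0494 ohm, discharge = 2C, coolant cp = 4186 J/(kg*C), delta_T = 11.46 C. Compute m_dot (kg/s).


Step 1: I = 2 * 6.59 = 13.18 A
Step 2: Q_cell = I^2 * R = 13.18^2 * 0.0494 = 8.5814 W
Step 3: Q_total = 72 * 8.5814 = 617.86 W
Step 4: m_dot = Q_total / (cp * dT) = 617.86 / (4186 * 11.46) = 0.01288 kg/s

0.01288 kg/s


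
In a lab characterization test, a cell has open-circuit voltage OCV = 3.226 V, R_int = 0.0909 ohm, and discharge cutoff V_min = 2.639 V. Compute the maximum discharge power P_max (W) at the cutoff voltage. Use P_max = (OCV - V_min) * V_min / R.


dV = OCV - V_min = 0.587 V (so I_max = dV / R)
P_max = dV * V_min / R = 0.587 * 2.639 / 0.0909 = 17.04 W

17.04 W
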